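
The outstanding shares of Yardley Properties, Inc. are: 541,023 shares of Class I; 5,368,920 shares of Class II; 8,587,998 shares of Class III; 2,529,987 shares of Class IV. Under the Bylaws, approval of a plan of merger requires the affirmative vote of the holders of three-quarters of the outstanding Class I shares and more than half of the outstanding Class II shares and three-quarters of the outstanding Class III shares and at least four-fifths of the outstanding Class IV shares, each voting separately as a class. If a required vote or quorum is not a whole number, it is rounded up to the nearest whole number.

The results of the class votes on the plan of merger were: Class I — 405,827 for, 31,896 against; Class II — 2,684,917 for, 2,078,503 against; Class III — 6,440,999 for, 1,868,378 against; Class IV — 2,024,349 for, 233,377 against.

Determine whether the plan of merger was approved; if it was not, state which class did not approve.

Approved — every class gave the required vote.

Class I: 3/4 of 541023 = 405767.25, rounded up to 405768; 405,768 required, 405,827 in favor — approved.
Class II: a majority of 5368920 is 2684461; 2,684,461 required, 2,684,917 in favor — approved.
Class III: 3/4 of 8587998 = 6440998.50, rounded up to 6440999; 6,440,999 required, 6,440,999 in favor — approved.
Class IV: 4/5 of 2529987 = 2023989.60, rounded up to 2023990; 2,023,990 required, 2,024,349 in favor — approved.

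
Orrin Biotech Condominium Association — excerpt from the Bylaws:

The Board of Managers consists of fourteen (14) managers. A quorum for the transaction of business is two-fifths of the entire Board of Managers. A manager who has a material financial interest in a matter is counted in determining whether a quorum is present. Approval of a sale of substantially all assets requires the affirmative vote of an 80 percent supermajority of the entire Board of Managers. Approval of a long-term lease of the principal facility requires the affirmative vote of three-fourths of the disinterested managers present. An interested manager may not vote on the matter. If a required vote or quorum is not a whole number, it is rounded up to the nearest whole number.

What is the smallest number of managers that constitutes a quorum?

6

2/5 of 14 = 5.60, rounded up to 6.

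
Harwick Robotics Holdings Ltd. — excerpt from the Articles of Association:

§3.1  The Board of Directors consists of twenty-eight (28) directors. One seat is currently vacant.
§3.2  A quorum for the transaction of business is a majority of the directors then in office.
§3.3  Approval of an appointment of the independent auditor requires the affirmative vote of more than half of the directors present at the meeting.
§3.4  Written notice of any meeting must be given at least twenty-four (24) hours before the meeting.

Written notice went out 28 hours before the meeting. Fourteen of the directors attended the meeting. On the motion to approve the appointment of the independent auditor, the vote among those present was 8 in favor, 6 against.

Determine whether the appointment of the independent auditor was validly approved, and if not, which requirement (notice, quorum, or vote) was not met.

Notice: 28 hours given; 24 required (28 ≥ 24). Satisfied.
Quorum: 14 present; quorum is 14. Satisfied.
Vote: the appointment of the independent auditor requires a majority of the directors present (14). A majority of 14 is 8, so 8 affirmative votes are needed; 8 voted in favor. Satisfied.

Valid — all requirements satisfied.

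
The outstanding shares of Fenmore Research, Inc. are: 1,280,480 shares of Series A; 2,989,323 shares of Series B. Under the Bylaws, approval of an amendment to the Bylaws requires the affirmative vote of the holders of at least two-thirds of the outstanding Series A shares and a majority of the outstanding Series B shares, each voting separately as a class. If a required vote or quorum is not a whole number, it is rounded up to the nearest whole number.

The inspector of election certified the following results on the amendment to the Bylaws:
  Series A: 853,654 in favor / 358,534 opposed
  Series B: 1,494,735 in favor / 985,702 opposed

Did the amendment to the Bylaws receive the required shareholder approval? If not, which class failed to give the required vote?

Approved — every class gave the required vote.

Series A: 2/3 of 1280480 = 853653.33, rounded up to 853654; 853,654 required, 853,654 in favor — approved.
Series B: a majority of 2989323 is 1494662; 1,494,662 required, 1,494,735 in favor — approved.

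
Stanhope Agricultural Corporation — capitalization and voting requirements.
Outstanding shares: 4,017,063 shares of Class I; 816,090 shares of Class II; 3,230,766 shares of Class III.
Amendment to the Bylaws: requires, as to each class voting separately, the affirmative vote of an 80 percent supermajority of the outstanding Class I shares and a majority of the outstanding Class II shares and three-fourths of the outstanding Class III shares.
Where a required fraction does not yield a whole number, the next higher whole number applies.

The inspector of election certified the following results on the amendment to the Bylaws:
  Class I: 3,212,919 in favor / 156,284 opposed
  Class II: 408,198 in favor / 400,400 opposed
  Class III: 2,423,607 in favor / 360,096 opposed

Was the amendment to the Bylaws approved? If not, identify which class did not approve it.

Not approved — the Class I shares did not give the required vote.

Class I: 4/5 of 4017063 = 3213650.40, rounded up to 3213651; 3,213,651 required, 3,212,919 in favor — not approved.
Class II: a majority of 816090 is 408046; 408,046 required, 408,198 in favor — approved.
Class III: 3/4 of 3230766 = 2423074.50, rounded up to 2423075; 2,423,075 required, 2,423,607 in favor — approved.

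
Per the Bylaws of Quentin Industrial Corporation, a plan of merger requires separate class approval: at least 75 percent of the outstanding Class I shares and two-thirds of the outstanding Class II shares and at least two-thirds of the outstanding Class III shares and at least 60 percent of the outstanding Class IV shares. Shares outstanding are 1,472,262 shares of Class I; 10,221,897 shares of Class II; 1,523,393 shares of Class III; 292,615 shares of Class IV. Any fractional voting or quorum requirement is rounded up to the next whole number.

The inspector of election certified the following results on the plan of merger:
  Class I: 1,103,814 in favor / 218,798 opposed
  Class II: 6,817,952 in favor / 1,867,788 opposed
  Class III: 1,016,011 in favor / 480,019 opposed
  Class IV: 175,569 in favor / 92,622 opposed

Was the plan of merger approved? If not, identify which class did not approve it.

Not approved — the Class I shares did not give the required vote.

Class I: 3/4 of 1472262 = 1104196.50, rounded up to 1104197; 1,104,197 required, 1,103,814 in favor — not approved.
Class II: 2/3 of 10221897 = 6814598; 6,814,598 required, 6,817,952 in favor — approved.
Class III: 2/3 of 1523393 = 1015595.33, rounded up to 1015596; 1,015,596 required, 1,016,011 in favor — approved.
Class IV: 3/5 of 292615 = 175569; 175,569 required, 175,569 in favor — approved.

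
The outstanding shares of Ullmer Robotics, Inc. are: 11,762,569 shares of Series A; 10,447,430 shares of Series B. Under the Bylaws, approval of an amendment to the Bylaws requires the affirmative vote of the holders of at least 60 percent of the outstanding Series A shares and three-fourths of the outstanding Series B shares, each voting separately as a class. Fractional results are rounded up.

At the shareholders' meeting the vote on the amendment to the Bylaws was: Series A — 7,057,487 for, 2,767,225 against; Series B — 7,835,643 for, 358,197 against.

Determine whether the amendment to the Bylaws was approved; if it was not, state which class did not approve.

Series A: 3/5 of 11762569 = 7057541.40, rounded up to 7057542; 7,057,542 required, 7,057,487 in favor — not approved.
Series B: 3/4 of 10447430 = 7835572.50, rounded up to 7835573; 7,835,573 required, 7,835,643 in favor — approved.

Not approved — the Series A shares did not give the required vote.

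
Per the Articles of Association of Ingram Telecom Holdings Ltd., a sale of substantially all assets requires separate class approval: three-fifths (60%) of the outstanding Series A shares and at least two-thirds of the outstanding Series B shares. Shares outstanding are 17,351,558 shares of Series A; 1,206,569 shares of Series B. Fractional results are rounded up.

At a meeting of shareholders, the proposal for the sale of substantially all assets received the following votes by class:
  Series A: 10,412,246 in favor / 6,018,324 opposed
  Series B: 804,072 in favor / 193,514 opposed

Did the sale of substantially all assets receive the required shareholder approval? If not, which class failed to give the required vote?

Not approved — the Series B shares did not give the required vote.

Series A: 3/5 of 17351558 = 10410934.80, rounded up to 10410935; 10,410,935 required, 10,412,246 in favor — approved.
Series B: 2/3 of 1206569 = 804379.33, rounded up to 804380; 804,380 required, 804,072 in favor — not approved.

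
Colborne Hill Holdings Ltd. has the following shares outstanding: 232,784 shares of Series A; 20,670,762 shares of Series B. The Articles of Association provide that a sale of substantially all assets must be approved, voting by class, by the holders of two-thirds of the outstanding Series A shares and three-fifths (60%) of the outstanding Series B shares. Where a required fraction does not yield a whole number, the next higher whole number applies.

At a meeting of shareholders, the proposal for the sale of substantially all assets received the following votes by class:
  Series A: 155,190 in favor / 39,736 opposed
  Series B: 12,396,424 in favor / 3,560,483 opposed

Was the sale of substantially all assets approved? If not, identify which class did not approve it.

Not approved — the Series B shares did not give the required vote.

Series A: 2/3 of 232784 = 155189.33, rounded up to 155190; 155,190 required, 155,190 in favor — approved.
Series B: 3/5 of 20670762 = 12402457.20, rounded up to 12402458; 12,402,458 required, 12,396,424 in favor — not approved.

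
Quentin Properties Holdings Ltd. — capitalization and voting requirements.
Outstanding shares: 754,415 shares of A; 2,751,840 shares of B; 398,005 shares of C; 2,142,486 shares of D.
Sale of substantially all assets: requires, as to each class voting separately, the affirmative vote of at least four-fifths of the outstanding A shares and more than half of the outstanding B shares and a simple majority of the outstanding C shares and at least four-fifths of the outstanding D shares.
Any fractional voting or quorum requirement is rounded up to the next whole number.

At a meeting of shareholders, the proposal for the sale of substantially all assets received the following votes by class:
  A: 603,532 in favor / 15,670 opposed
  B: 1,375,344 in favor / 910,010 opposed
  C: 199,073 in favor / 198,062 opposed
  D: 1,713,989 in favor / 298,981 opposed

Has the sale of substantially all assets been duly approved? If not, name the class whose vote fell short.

A: 4/5 of 754415 = 603532; 603,532 required, 603,532 in favor — approved.
B: a majority of 2751840 is 1375921; 1,375,921 required, 1,375,344 in favor — not approved.
C: a majority of 398005 is 199003; 199,003 required, 199,073 in favor — approved.
D: 4/5 of 2142486 = 1713988.80, rounded up to 1713989; 1,713,989 required, 1,713,989 in favor — approved.

Not approved — the B shares did not give the required vote.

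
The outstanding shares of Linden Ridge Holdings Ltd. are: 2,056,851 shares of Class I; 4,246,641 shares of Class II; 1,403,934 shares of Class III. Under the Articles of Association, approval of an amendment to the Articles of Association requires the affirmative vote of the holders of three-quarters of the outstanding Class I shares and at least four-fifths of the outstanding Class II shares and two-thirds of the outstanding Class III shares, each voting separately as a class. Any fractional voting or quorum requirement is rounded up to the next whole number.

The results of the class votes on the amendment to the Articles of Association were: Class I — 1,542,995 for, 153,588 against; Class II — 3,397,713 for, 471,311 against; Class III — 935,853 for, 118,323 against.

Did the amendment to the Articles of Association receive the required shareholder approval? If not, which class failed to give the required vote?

Not approved — the Class III shares did not give the required vote.

Class I: 3/4 of 2056851 = 1542638.25, rounded up to 1542639; 1,542,639 required, 1,542,995 in favor — approved.
Class II: 4/5 of 4246641 = 3397312.80, rounded up to 3397313; 3,397,313 required, 3,397,713 in favor — approved.
Class III: 2/3 of 1403934 = 935956; 935,956 required, 935,853 in favor — not approved.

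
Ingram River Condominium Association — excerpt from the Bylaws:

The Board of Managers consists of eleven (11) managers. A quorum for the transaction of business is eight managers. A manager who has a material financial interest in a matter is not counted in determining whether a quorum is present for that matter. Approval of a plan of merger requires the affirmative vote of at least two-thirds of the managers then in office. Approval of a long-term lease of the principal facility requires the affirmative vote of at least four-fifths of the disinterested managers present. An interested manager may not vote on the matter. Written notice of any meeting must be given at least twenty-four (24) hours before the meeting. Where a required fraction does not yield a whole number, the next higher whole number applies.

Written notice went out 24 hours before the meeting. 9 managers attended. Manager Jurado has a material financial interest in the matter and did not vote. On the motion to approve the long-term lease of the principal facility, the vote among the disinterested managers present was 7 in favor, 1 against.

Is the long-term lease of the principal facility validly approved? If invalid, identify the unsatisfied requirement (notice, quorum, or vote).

Valid — all requirements satisfied.

Notice: 24 hours given; 24 required (24 ≥ 24). Satisfied.
Quorum: 9 present, but the 1 interested manager does not count, leaving 8. Quorum is 8. Satisfied.
Vote: the long-term lease of the principal facility requires four-fifths of the disinterested managers present (9 − 1 = 8). 4/5 of 8 = 6.40, rounded up to 7, so 7 affirmative votes are needed; 7 voted in favor. Satisfied.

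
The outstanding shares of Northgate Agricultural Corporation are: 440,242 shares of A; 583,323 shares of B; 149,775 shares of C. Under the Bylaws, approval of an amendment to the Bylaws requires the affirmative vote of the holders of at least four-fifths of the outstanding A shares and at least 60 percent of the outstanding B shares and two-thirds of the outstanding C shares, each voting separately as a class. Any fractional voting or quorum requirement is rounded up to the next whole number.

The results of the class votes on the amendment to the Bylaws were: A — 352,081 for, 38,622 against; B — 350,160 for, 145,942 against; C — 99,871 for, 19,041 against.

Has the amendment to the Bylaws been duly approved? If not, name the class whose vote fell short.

Not approved — the A shares did not give the required vote.

A: 4/5 of 440242 = 352193.60, rounded up to 352194; 352,194 required, 352,081 in favor — not approved.
B: 3/5 of 583323 = 349993.80, rounded up to 349994; 349,994 required, 350,160 in favor — approved.
C: 2/3 of 149775 = 99850; 99,850 required, 99,871 in favor — approved.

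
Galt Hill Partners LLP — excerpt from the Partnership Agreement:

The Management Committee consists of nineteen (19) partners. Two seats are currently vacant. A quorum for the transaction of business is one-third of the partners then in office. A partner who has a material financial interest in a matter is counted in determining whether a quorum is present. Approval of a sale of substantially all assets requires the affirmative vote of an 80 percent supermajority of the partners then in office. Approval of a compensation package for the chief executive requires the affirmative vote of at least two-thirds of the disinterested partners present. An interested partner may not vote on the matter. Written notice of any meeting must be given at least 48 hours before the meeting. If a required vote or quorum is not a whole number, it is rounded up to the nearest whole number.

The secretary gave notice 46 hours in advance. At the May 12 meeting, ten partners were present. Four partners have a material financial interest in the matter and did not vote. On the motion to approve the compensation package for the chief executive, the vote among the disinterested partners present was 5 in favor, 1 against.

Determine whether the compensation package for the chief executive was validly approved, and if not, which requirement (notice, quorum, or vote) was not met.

Notice: 46 hours given; 48 required (46 < 48). Not satisfied.
Quorum: 10 present (interested partners count toward quorum); quorum is 6. Satisfied.
Vote: the compensation package for the chief executive requires two-thirds of the disinterested partners present (10 − 4 = 6). 2/3 of 6 = 4, so 4 affirmative votes are needed; 5 voted in favor. Satisfied.

Invalid — notice requirement not satisfied.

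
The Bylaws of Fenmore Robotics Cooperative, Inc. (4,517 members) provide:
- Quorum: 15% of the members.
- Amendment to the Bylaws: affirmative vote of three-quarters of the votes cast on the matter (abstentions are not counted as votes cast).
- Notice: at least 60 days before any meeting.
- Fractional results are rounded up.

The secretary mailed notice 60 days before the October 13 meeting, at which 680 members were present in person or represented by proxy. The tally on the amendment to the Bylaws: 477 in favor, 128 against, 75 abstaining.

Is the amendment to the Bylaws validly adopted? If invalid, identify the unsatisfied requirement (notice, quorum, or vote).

Notice: 60 days given; 60 required. Satisfied.
Quorum: 15% of 4,517 = 677.55, rounded up to 678; 680 present. Satisfied.
Vote: requires three-fourths of the votes cast (680 − 75 abstaining = 605); 3/4 of 605 = 453.75, rounded up to 454, so 454 needed; 477 in favor. Satisfied.

Valid — all requirements satisfied.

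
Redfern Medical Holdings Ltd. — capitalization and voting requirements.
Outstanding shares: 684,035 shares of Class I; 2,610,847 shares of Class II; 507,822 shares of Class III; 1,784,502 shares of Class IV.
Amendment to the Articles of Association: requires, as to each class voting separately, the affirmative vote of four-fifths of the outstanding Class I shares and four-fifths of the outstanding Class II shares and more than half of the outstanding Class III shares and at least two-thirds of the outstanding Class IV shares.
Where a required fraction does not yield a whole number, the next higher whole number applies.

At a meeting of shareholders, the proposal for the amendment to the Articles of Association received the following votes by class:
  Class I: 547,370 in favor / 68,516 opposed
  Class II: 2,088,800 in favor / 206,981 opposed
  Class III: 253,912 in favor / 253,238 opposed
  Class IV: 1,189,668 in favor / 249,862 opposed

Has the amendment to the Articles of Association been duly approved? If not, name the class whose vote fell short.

Class I: 4/5 of 684035 = 547228; 547,228 required, 547,370 in favor — approved.
Class II: 4/5 of 2610847 = 2088677.60, rounded up to 2088678; 2,088,678 required, 2,088,800 in favor — approved.
Class III: a majority of 507822 is 253912; 253,912 required, 253,912 in favor — approved.
Class IV: 2/3 of 1784502 = 1189668; 1,189,668 required, 1,189,668 in favor — approved.

Approved — every class gave the required vote.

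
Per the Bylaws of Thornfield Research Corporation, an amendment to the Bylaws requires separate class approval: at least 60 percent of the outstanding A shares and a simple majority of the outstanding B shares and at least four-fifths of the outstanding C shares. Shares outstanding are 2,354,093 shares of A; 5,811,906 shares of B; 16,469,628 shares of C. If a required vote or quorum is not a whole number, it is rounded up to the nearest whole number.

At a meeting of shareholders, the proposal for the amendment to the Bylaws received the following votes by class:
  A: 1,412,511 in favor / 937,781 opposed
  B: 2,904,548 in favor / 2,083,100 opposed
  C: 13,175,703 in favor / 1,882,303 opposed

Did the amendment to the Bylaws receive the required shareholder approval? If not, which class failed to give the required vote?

A: 3/5 of 2354093 = 1412455.80, rounded up to 1412456; 1,412,456 required, 1,412,511 in favor — approved.
B: a majority of 5811906 is 2905954; 2,905,954 required, 2,904,548 in favor — not approved.
C: 4/5 of 16469628 = 13175702.40, rounded up to 13175703; 13,175,703 required, 13,175,703 in favor — approved.

Not approved — the B shares did not give the required vote.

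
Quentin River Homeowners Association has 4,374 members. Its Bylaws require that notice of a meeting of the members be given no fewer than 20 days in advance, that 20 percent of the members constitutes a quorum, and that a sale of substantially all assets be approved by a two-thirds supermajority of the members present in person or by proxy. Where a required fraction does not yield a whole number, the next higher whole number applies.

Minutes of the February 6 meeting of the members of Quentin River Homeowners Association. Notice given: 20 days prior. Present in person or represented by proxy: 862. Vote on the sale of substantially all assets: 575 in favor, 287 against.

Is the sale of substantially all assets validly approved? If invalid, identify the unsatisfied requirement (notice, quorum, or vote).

Invalid — quorum requirement not satisfied.

Notice: 20 days given; 20 required. Satisfied.
Quorum: 20% of 4,374 = 874.80, rounded up to 875; 862 present. Not satisfied.
Vote: requires two-thirds of those present (862); 2/3 of 862 = 574.67, rounded up to 575, so 575 needed; 575 in favor. Satisfied.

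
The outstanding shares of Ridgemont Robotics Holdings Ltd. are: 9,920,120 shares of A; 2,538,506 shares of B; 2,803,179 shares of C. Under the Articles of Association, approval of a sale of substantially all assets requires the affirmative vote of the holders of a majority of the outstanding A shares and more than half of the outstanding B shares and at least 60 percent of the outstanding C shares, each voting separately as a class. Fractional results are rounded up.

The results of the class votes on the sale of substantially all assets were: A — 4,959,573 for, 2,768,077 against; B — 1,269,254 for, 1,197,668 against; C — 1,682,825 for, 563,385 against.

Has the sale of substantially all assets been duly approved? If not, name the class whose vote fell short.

Not approved — the A shares did not give the required vote.

A: a majority of 9920120 is 4960061; 4,960,061 required, 4,959,573 in favor — not approved.
B: a majority of 2538506 is 1269254; 1,269,254 required, 1,269,254 in favor — approved.
C: 3/5 of 2803179 = 1681907.40, rounded up to 1681908; 1,681,908 required, 1,682,825 in favor — approved.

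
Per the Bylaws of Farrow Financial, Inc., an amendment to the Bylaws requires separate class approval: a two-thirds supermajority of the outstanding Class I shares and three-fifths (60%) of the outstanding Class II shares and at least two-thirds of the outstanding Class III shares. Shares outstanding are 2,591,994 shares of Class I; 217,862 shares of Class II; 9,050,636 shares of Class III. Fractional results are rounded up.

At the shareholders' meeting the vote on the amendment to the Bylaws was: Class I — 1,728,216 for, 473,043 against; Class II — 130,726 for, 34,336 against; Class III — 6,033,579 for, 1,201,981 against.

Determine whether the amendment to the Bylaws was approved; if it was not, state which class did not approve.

Class I: 2/3 of 2591994 = 1727996; 1,727,996 required, 1,728,216 in favor — approved.
Class II: 3/5 of 217862 = 130717.20, rounded up to 130718; 130,718 required, 130,726 in favor — approved.
Class III: 2/3 of 9050636 = 6033757.33, rounded up to 6033758; 6,033,758 required, 6,033,579 in favor — not approved.

Not approved — the Class III shares did not give the required vote.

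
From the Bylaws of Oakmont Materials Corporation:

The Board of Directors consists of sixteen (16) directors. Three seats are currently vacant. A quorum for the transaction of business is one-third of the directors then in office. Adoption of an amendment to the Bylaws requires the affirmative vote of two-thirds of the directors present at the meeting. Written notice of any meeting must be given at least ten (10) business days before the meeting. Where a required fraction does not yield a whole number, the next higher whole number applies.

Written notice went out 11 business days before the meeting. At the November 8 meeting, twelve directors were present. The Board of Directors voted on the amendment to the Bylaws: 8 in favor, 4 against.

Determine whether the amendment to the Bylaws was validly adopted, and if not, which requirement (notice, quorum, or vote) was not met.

Notice: 11 business days given; 10 required (11 ≥ 10). Satisfied.
Quorum: 12 present; quorum is 5. Satisfied.
Vote: the amendment to the Bylaws requires two-thirds of the directors present (12). 2/3 of 12 = 8, so 8 affirmative votes are needed; 8 voted in favor. Satisfied.

Valid — all requirements satisfied.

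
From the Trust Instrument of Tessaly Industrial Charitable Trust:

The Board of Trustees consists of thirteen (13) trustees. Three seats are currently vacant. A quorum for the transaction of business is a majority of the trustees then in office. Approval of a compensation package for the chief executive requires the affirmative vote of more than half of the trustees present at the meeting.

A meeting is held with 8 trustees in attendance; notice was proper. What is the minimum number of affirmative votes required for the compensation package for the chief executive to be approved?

The compensation package for the chief executive requires a majority of the trustees present (8).
A majority of 8 is 5.

5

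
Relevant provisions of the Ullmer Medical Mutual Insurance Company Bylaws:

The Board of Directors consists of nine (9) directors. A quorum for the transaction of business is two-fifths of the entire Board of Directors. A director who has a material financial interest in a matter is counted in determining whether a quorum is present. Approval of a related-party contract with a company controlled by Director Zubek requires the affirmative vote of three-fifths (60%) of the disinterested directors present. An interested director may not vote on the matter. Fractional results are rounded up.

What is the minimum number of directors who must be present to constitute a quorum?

2/5 of 9 = 3.60, rounded up to 4.

4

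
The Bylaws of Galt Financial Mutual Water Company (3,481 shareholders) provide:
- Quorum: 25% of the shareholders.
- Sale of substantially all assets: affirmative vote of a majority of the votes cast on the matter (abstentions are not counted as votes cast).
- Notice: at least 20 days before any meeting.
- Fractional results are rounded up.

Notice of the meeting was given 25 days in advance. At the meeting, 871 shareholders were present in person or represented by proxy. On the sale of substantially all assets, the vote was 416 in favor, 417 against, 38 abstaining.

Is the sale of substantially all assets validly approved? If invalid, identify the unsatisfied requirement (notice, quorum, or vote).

Notice: 25 days given; 20 required. Satisfied.
Quorum: 25% of 3,481 = 870.25, rounded up to 871; 871 present. Satisfied.
Vote: requires a majority of the votes cast (871 − 38 abstaining = 833); a majority of 833 is 417, so 417 needed; 416 in favor. Not satisfied.

Invalid — vote requirement not satisfied.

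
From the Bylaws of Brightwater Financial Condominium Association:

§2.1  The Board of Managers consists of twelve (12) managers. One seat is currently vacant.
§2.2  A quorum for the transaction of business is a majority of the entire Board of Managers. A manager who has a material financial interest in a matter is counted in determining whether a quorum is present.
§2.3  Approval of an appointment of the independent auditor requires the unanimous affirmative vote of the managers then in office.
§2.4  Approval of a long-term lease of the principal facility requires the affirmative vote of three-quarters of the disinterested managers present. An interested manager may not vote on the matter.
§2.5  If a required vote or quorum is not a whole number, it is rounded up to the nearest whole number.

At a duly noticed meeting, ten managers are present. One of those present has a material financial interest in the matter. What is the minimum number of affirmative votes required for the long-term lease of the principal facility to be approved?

7

The long-term lease of the principal facility requires three-fourths of the disinterested managers present (10 − 1 = 9).
3/4 of 9 = 6.75, rounded up to 7.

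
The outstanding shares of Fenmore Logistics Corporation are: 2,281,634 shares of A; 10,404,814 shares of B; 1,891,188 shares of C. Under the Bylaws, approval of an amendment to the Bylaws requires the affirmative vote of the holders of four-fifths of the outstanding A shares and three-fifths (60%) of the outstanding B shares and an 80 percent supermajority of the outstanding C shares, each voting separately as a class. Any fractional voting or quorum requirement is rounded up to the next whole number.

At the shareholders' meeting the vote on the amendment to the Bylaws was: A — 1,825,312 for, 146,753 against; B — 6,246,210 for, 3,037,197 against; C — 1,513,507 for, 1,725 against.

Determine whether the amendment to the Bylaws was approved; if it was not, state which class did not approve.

A: 4/5 of 2281634 = 1825307.20, rounded up to 1825308; 1,825,308 required, 1,825,312 in favor — approved.
B: 3/5 of 10404814 = 6242888.40, rounded up to 6242889; 6,242,889 required, 6,246,210 in favor — approved.
C: 4/5 of 1891188 = 1512950.40, rounded up to 1512951; 1,512,951 required, 1,513,507 in favor — approved.

Approved — every class gave the required vote.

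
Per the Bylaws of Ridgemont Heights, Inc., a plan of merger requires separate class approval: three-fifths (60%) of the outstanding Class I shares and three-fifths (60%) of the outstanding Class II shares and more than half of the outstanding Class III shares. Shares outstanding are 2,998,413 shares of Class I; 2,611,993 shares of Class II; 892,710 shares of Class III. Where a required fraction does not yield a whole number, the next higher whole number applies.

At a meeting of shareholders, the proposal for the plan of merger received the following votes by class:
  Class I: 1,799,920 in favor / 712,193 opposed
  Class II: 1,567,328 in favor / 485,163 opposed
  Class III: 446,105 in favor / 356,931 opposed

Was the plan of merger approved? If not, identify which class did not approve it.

Not approved — the Class III shares did not give the required vote.

Class I: 3/5 of 2998413 = 1799047.80, rounded up to 1799048; 1,799,048 required, 1,799,920 in favor — approved.
Class II: 3/5 of 2611993 = 1567195.80, rounded up to 1567196; 1,567,196 required, 1,567,328 in favor — approved.
Class III: a majority of 892710 is 446356; 446,356 required, 446,105 in favor — not approved.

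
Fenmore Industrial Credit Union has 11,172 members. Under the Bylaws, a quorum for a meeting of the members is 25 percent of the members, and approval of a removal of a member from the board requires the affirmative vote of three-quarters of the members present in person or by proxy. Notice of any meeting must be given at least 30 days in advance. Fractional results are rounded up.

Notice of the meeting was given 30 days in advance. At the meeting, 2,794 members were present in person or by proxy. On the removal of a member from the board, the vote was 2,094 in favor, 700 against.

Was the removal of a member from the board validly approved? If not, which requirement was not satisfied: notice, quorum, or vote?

Invalid — vote requirement not satisfied.

Notice: 30 days given; 30 required. Satisfied.
Quorum: 25% of 11,172 = 2,793; 2,794 present. Satisfied.
Vote: requires three-fourths of those present (2,794); 3/4 of 2794 = 2095.50, rounded up to 2096, so 2,096 needed; 2,094 in favor. Not satisfied.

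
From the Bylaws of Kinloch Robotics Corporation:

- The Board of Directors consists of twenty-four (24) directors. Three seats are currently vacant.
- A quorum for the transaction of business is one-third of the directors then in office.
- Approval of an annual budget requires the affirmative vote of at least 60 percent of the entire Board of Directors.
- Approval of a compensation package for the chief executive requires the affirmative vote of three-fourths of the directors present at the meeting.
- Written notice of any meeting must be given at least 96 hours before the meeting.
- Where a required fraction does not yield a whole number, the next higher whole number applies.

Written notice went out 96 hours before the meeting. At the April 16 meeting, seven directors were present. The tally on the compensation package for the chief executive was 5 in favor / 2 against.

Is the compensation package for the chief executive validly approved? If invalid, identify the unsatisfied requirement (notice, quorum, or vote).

Notice: 96 hours given; 96 required (96 ≥ 96). Satisfied.
Quorum: 7 present; quorum is 7. Satisfied.
Vote: the compensation package for the chief executive requires three-fourths of the directors present (7). 3/4 of 7 = 5.25, rounded up to 6, so 6 affirmative votes are needed; 5 voted in favor. Not satisfied.

Invalid — vote requirement not satisfied.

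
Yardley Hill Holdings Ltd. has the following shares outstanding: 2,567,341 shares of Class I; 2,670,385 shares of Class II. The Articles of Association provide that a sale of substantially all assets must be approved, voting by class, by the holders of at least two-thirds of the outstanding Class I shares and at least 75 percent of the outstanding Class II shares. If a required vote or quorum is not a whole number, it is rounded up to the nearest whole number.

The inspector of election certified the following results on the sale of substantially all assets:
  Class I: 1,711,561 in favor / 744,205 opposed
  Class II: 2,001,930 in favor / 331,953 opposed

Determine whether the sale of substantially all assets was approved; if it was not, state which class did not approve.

Class I: 2/3 of 2567341 = 1711560.67, rounded up to 1711561; 1,711,561 required, 1,711,561 in favor — approved.
Class II: 3/4 of 2670385 = 2002788.75, rounded up to 2002789; 2,002,789 required, 2,001,930 in favor — not approved.

Not approved — the Class II shares did not give the required vote.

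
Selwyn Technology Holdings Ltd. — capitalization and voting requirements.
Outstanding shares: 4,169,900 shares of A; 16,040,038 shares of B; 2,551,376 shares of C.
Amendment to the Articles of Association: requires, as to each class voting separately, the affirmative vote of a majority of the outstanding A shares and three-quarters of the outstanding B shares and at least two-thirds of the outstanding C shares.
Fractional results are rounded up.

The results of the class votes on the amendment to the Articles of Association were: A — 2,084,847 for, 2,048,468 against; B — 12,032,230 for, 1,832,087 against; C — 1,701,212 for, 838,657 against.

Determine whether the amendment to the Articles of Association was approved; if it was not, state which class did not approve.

A: a majority of 4169900 is 2084951; 2,084,951 required, 2,084,847 in favor — not approved.
B: 3/4 of 16040038 = 12030028.50, rounded up to 12030029; 12,030,029 required, 12,032,230 in favor — approved.
C: 2/3 of 2551376 = 1700917.33, rounded up to 1700918; 1,700,918 required, 1,701,212 in favor — approved.

Not approved — the A shares did not give the required vote.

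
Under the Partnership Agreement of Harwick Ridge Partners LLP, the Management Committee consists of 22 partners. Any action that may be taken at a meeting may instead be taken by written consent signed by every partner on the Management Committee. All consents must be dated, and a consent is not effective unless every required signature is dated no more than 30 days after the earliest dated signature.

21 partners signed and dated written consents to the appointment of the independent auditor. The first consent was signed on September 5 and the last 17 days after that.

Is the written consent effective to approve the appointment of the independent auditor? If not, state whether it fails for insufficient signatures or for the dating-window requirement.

Not effective — insufficient signatures.

Signatures required: all of 22 — unanimous means all 22, so 22 needed; 21 signed. Insufficient.
Dating window: the latest signature is 17 days after the earliest; the limit is 30 days. Within the window.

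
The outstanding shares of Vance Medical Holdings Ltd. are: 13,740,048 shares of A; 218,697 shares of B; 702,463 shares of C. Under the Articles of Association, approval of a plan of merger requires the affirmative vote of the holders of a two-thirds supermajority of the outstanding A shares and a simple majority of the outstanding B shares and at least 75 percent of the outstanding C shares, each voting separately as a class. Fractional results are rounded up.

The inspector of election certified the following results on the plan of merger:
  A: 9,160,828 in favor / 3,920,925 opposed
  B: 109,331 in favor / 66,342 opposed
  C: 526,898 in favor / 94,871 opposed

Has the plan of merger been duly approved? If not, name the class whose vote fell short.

A: 2/3 of 13740048 = 9160032; 9,160,032 required, 9,160,828 in favor — approved.
B: a majority of 218697 is 109349; 109,349 required, 109,331 in favor — not approved.
C: 3/4 of 702463 = 526847.25, rounded up to 526848; 526,848 required, 526,898 in favor — approved.

Not approved — the B shares did not give the required vote.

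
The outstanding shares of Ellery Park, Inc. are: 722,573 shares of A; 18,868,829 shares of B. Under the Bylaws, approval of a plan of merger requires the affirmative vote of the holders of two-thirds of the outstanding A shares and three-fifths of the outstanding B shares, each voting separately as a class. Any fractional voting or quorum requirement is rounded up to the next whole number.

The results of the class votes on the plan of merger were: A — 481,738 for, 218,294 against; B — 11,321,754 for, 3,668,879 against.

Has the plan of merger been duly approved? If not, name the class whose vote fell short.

Approved — every class gave the required vote.

A: 2/3 of 722573 = 481715.33, rounded up to 481716; 481,716 required, 481,738 in favor — approved.
B: 3/5 of 18868829 = 11321297.40, rounded up to 11321298; 11,321,298 required, 11,321,754 in favor — approved.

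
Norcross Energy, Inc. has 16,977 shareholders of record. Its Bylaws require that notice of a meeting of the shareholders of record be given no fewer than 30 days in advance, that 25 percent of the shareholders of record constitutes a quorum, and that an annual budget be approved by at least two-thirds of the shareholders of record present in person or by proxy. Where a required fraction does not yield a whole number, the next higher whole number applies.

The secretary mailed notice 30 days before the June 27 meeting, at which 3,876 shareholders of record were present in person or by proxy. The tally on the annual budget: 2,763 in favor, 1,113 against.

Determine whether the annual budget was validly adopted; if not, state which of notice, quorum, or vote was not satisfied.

Invalid — quorum requirement not satisfied.

Notice: 30 days given; 30 required. Satisfied.
Quorum: 25% of 16,977 = 4,244.25, rounded up to 4,245; 3,876 present. Not satisfied.
Vote: requires two-thirds of those present (3,876); 2/3 of 3876 = 2584, so 2,584 needed; 2,763 in favor. Satisfied.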